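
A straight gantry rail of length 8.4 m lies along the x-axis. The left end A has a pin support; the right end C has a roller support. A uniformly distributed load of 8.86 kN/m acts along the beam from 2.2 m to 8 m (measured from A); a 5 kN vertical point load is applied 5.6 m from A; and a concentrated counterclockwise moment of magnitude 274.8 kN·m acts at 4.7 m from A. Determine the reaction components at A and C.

A_x = 0, A_y = 54.57 kN, C_y = 1.819 kN

Resultant of the distributed load: 8.86 × 5.8 = 51.388 kN at 5.1 m from A.
Taking moments about A: C_y·8.4 − (8.86·5.8)·5.1 − 5·5.6 + 274.8 = 0 → C_y = 15.2788/8.4 = 1.8189 ≈ 1.819 kN.
ΣF_y = 0: A_y + 1.8189 − 8.86·5.8 − 5 = 0 → A_y = 54.57 kN.
ΣF_x = 0: no horizontal applied forces, so A_x = 0.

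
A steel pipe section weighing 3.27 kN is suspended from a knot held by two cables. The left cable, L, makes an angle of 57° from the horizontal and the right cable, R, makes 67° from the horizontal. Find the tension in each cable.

T_L = 1.541 kN, T_R = 2.148 kN

ΣF_x = 0: −T_L·cos57° + T_R·cos67° = 0 → T_R = 1.3939·T_L.
ΣF_y = 0: T_L·sin57° + T_R·sin67° = 3.27.
Substitute: T_L·(0.838671 + 1.3939·0.920505) = 3.27 → T_L = 1.54117 ≈ 1.541 kN.
Then T_R = 1.3939 × 1.54117 = 2.148 kN.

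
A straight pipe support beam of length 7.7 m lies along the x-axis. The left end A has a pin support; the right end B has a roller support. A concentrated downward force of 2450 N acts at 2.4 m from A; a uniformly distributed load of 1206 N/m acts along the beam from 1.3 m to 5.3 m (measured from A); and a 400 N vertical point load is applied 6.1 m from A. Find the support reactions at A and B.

Resultant of the distributed load: 1206 × 4 = 4824 N at 3.3 m from A.
Moments about A: B_y·7.7 − 2450·2.4 − (1206·4)·3.3 − 400·6.1 = 0 → B_y = 24239.2/7.7 = 3147.95 ≈ 3148 N.
ΣF_y = 0: A_y + 3147.95 − 2450 − 1206·4 − 400 = 0 → A_y = 4526 N.
ΣF_x = 0: no horizontal applied forces, so A_x = 0.

A_x = 0, A_y = 4526 N, B_y = 3148 N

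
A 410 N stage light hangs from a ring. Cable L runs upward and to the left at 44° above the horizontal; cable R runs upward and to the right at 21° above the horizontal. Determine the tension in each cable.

ΣF_x = 0: −T_L·cos44° + T_R·cos21° = 0 → T_R = 0.770517·T_L.
ΣF_y = 0: T_L·sin44° + T_R·sin21° = 410.
Substitute: T_L·(0.694658 + 0.770517·0.358368) = 410 → T_L = 422.338 ≈ 422.3 N.
Then T_R = 0.770517 × 422.338 = 325.4 N.

T_L = 422.3 N, T_R = 325.4 N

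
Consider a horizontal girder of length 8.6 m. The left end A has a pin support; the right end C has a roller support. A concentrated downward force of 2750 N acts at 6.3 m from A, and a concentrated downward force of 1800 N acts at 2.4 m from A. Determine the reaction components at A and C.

A_x = 0, A_y = 2033 N, C_y = 2517 N

Moments about A: C_y·8.6 − 2750·6.3 − 1800·2.4 = 0 → C_y = 21645/8.6 = 2516.86 ≈ 2517 N.
ΣF_y = 0: A_y + 2516.86 − 2750 − 1800 = 0 → A_y = 2033 N.
ΣF_x = 0: no horizontal applied forces, so A_x = 0.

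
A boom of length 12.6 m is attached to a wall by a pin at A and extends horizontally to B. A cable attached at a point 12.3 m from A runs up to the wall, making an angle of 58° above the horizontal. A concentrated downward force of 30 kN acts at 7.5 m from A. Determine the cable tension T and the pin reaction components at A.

T = 21.57 kN, A_x = 11.43 kN, A_y = 11.71 kN

ΣM about A: T·sin58°·12.3 − 30·7.5 = 0 → T = 225/(12.3·0.848048) = 21.5703 ≈ 21.57 kN.
ΣF_x = 0: A_x − T·cos58° = 0 → A_x = 21.5703 × 0.529919 = 11.43 kN.
ΣF_y = 0: A_y + T·sin58° − 30 = 0 → A_y = 30 − 21.5703 × 0.848048 = 11.71 kN.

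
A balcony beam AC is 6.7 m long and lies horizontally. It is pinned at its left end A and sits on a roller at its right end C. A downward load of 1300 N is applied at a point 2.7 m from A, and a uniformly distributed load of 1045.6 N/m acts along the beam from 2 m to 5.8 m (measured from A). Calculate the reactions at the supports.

Resultant of the distributed load: 1045.6 × 3.8 = 3973.28 N at 3.9 m from A.
Taking moments about A: C_y·6.7 − 1300·2.7 − (1045.6·3.8)·3.9 = 0 → C_y = 19005.792/6.7 = 2836.69 ≈ 2837 N.
ΣF_y = 0: A_y + 2836.69 − 1300 − 1045.6·3.8 = 0 → A_y = 2437 N.
ΣF_x = 0: no horizontal applied forces, so A_x = 0.

A_x = 0, A_y = 2437 N, C_y = 2837 N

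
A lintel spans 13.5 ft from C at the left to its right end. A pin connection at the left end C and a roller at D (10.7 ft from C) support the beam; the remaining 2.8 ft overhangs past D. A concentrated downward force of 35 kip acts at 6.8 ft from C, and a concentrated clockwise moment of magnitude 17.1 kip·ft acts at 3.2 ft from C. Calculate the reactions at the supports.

Moments about C: D_y·10.7 − 35·6.8 − 17.1 = 0 → D_y = 255.1/10.7 = 23.8411 ≈ 23.84 kip.
ΣF_y = 0: C_y + 23.8411 − 35 = 0 → C_y = 11.16 kip.
ΣF_x = 0: no horizontal applied forces, so C_x = 0.

C_x = 0, C_y = 11.16 kip, D_y = 23.84 kip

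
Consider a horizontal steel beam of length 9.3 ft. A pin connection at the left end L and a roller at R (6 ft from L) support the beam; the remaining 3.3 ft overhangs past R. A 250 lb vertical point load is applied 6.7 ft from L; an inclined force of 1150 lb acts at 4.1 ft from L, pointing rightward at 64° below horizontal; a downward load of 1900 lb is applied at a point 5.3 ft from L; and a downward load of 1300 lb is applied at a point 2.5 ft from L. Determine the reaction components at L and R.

L_x = -504.1 lb, L_y = 1278 lb, R_y = 3205 lb

ΣM about L: R_y·6 − 250·6.7 − 1150·sin64°·4.1 − 1900·5.3 − 1300·2.5 = 0 → R_y = 19232.8/6 = 3205.47 ≈ 3205 lb.
ΣF_y = 0: L_y + 3205.47 − 250 − 1150·sin64° − 1900 − 1300 = 0 → L_y = 1278 lb.
ΣF_x = 0: L_x + 1150·cos64° = 0 → L_x = -504.1 lb.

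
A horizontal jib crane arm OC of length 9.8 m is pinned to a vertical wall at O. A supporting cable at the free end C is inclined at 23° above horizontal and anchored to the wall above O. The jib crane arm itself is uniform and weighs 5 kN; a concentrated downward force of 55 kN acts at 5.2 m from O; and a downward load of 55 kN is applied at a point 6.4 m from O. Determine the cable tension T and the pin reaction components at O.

T = 173.0 kN, O_x = 159.3 kN, O_y = 47.40 kN

ΣM about O: T·sin23°·9.8 − 5·4.9 − 55·5.2 − 55·6.4 = 0 → T = 662.5/(9.8·0.390731) = 173.014 ≈ 173.0 kN.
ΣF_x = 0: O_x − T·cos23° = 0 → O_x = 173.014 × 0.920505 = 159.3 kN.
ΣF_y = 0: O_y + T·sin23° − 5 − 55 − 55 = 0 → O_y = 115 − 173.014 × 0.390731 = 47.40 kN.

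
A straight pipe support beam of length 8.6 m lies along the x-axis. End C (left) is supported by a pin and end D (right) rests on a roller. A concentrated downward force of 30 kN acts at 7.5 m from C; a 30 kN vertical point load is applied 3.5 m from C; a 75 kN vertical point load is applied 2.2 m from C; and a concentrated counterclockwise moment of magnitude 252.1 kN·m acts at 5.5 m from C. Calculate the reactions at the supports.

C_x = 0, C_y = 106.8 kN, D_y = 28.24 kN

Moments about C: D_y·8.6 − 30·7.5 − 30·3.5 − 75·2.2 + 252.1 = 0 → D_y = 242.9/8.6 = 28.2442 ≈ 28.24 kN.
ΣF_y = 0: C_y + 28.2442 − 30 − 30 − 75 = 0 → C_y = 106.8 kN.
ΣF_x = 0: no horizontal applied forces, so C_x = 0.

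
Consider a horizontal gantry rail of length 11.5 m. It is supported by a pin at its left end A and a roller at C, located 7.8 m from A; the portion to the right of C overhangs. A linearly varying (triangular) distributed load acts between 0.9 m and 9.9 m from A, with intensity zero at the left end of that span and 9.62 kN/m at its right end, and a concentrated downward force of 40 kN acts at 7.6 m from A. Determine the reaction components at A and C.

Resultant of the triangular load: ½ × 9.62 × 9 = 43.29 kN, acting at 6.9 m from A (one-third of the span from the peak).
ΣM about A: C_y·7.8 − (½·9.62·9)·6.9 − 40·7.6 = 0 → C_y = 602.701/7.8 = 77.2694 ≈ 77.27 kN.
ΣF_y = 0: A_y + 77.2694 − ½·9.62·9 − 40 = 0 → A_y = 6.021 kN.
ΣF_x = 0: no horizontal applied forces, so A_x = 0.

A_x = 0, A_y = 6.021 kN, C_y = 77.27 kN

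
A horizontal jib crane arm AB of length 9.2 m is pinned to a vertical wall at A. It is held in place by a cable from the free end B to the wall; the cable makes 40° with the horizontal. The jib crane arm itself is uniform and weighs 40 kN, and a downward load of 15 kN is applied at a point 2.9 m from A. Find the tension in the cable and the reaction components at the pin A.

ΣM about A: T·sin40°·9.2 − 40·4.6 − 15·2.9 = 0 → T = 227.5/(9.2·0.642788) = 38.4703 ≈ 38.47 kN.
ΣF_x = 0: A_x − T·cos40° = 0 → A_x = 38.4703 × 0.766044 = 29.47 kN.
ΣF_y = 0: A_y + T·sin40° − 40 − 15 = 0 → A_y = 55 − 38.4703 × 0.642788 = 30.27 kN.

T = 38.47 kN, A_x = 29.47 kN, A_y = 30.27 kN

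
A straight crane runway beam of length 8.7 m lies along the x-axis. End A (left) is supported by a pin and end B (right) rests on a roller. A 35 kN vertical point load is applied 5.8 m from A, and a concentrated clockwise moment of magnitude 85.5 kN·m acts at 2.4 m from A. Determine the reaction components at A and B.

A_x = 0, A_y = 1.839 kN, B_y = 33.16 kN

ΣM about A: B_y·8.7 − 35·5.8 − 85.5 = 0 → B_y = 288.5/8.7 = 33.1609 ≈ 33.16 kN.
ΣF_y = 0: A_y + 33.1609 − 35 = 0 → A_y = 1.839 kN.
ΣF_x = 0: no horizontal applied forces, so A_x = 0.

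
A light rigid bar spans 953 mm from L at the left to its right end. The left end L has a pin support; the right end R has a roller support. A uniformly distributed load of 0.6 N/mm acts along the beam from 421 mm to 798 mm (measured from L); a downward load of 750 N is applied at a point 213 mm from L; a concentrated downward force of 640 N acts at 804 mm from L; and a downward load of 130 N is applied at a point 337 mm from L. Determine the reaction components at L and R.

Resultant of the distributed load: 0.6 × 377 = 226.2 N at 609.5 mm from L.
ΣM about L: R_y·953 − (0.6·377)·609.5 − 750·213 − 640·804 − 130·337 = 0 → R_y = 855988.9/953 = 898.205 ≈ 898.2 N.
ΣF_y = 0: L_y + 898.205 − 0.6·377 − 750 − 640 − 130 = 0 → L_y = 848.0 N.
ΣF_x = 0: no horizontal applied forces, so L_x = 0.

L_x = 0, L_y = 848.0 N, R_y = 898.2 N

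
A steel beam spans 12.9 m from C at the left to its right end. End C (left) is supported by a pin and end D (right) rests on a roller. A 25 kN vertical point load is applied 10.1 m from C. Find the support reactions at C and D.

Taking moments about C: D_y·12.9 − 25·10.1 = 0 → D_y = 252.5/12.9 = 19.5736 ≈ 19.57 kN.
ΣF_y = 0: C_y + 19.5736 − 25 = 0 → C_y = 5.426 kN.
ΣF_x = 0: no horizontal applied forces, so C_x = 0.

C_x = 0, C_y = 5.426 kN, D_y = 19.57 kN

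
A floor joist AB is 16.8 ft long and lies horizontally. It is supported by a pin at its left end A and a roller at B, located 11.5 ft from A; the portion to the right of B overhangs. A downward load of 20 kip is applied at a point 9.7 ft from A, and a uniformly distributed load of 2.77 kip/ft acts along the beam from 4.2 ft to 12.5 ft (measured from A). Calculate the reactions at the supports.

A_x = 0, A_y = 9.428 kip, B_y = 33.56 kip

Resultant of the distributed load: 2.77 × 8.3 = 22.991 kip at 8.35 ft from A.
Moments about A: B_y·11.5 − 20·9.7 − (2.77·8.3)·8.35 = 0 → B_y = 385.97485/11.5 = 33.563 ≈ 33.56 kip.
ΣF_y = 0: A_y + 33.563 − 20 − 2.77·8.3 = 0 → A_y = 9.428 kip.
ΣF_x = 0: no horizontal applied forces, so A_x = 0.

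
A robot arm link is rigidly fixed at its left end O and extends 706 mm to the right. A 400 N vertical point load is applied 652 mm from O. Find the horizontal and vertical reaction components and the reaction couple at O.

ΣF_x = 0: O_x = 0.
ΣF_y = 0: O_y − 400 = 0 → O_y = 400.0 N.
ΣM about O: M_O − 400·652 = 0 → M_O = 260800 N·mm.

O_x = 0, O_y = 400.0 N, M_O = 260800 N·mm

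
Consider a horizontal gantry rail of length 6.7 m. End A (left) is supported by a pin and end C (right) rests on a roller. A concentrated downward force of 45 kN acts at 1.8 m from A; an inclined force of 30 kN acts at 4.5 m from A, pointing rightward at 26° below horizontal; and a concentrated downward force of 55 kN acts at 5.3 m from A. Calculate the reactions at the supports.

A_x = -26.96 kN, A_y = 48.72 kN, C_y = 64.43 kN

Taking moments about A: C_y·6.7 − 45·1.8 − 30·sin26°·4.5 − 55·5.3 = 0 → C_y = 431.68/6.7 = 64.4299 ≈ 64.43 kN.
ΣF_y = 0: A_y + 64.4299 − 45 − 30·sin26° − 55 = 0 → A_y = 48.72 kN.
ΣF_x = 0: A_x + 30·cos26° = 0 → A_x = -26.96 kN.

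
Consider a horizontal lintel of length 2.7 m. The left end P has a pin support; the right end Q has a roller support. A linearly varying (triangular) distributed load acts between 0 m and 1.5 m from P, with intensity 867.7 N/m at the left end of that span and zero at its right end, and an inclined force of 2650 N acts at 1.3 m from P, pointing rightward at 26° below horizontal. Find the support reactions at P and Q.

Resultant of the triangular load: ½ × 867.7 × 1.5 = 650.775 N, acting at 0.5 m from P (one-third of the span from the peak).
Taking moments about P: Q_y·2.7 − (½·867.7·1.5)·0.5 − 2650·sin26°·1.3 = 0 → Q_y = 1835.58/2.7 = 679.844 ≈ 679.8 N.
ΣF_y = 0: P_y + 679.844 − ½·867.7·1.5 − 2650·sin26° = 0 → P_y = 1133 N.
ΣF_x = 0: P_x + 2650·cos26° = 0 → P_x = -2382 N.

P_x = -2382 N, P_y = 1133 N, Q_y = 679.8 N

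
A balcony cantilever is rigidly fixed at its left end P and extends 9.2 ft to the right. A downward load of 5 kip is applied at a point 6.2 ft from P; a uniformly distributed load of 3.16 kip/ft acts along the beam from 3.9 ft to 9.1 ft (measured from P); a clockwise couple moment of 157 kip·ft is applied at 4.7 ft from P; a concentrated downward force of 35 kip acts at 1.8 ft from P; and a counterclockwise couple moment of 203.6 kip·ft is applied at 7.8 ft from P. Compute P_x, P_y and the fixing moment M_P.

P_x = 0, P_y = 56.43 kip, M_P = 154.2 kip·ft

Resultant of the distributed load: 3.16 × 5.2 = 16.432 kip at 6.5 ft from P.
ΣF_x = 0: P_x = 0.
ΣF_y = 0: P_y − 5 − 3.16·5.2 − 35 = 0 → P_y = 56.43 kip.
ΣM about P: M_P − 5·6.2 − (3.16·5.2)·6.5 − 157 − 35·1.8 + 203.6 = 0 → M_P = 154.2 kip·ft.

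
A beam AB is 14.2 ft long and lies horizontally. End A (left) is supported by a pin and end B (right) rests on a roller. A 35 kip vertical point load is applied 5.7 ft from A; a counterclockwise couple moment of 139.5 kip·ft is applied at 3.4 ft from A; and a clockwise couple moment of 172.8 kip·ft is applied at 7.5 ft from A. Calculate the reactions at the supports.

Moments about A: B_y·14.2 − 35·5.7 + 139.5 − 172.8 = 0 → B_y = 232.8/14.2 = 16.3944 ≈ 16.39 kip.
ΣF_y = 0: A_y + 16.3944 − 35 = 0 → A_y = 18.61 kip.
ΣF_x = 0: no horizontal applied forces, so A_x = 0.

A_x = 0, A_y = 18.61 kip, B_y = 16.39 kip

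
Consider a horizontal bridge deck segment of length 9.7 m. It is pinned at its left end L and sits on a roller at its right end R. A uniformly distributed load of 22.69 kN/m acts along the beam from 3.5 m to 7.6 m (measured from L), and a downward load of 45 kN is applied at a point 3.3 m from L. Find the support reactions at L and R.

Resultant of the distributed load: 22.69 × 4.1 = 93.029 kN at 5.55 m from L.
Moments about L: R_y·9.7 − (22.69·4.1)·5.55 − 45·3.3 = 0 → R_y = 664.81095/9.7 = 68.5372 ≈ 68.54 kN.
ΣF_y = 0: L_y + 68.5372 − 22.69·4.1 − 45 = 0 → L_y = 69.49 kN.
ΣF_x = 0: no horizontal applied forces, so L_x = 0.

L_x = 0, L_y = 69.49 kN, R_y = 68.54 kN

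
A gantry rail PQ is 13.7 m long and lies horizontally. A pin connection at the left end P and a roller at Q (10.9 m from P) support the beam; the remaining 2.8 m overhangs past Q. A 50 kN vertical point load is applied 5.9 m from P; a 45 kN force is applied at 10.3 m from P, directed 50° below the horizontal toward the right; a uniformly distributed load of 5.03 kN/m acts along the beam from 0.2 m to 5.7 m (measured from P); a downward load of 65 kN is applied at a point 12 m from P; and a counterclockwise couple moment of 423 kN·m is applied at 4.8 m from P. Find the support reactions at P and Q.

P_x = -28.93 kN, P_y = 77.26 kN, Q_y = 99.88 kN

Resultant of the distributed load: 5.03 × 5.5 = 27.665 kN at 2.95 m from P.
Taking moments about P: Q_y·10.9 − 50·5.9 − 45·sin50°·10.3 − (5.03·5.5)·2.95 − 65·12 + 423 = 0 → Q_y = 1088.67/10.9 = 99.878 ≈ 99.88 kN.
ΣF_y = 0: P_y + 99.878 − 50 − 45·sin50° − 5.03·5.5 − 65 = 0 → P_y = 77.26 kN.
ΣF_x = 0: P_x + 45·cos50° = 0 → P_x = -28.93 kN.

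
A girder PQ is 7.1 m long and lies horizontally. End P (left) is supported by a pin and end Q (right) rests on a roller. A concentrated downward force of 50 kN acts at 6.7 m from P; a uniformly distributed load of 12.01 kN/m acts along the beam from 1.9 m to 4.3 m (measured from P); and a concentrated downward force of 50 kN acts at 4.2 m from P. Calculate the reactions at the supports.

P_x = 0, P_y = 39.48 kN, Q_y = 89.35 kN

Resultant of the distributed load: 12.01 × 2.4 = 28.824 kN at 3.1 m from P.
Taking moments about P: Q_y·7.1 − 50·6.7 − (12.01·2.4)·3.1 − 50·4.2 = 0 → Q_y = 634.3544/7.1 = 89.3457 ≈ 89.35 kN.
ΣF_y = 0: P_y + 89.3457 − 50 − 12.01·2.4 − 50 = 0 → P_y = 39.48 kN.
ΣF_x = 0: no horizontal applied forces, so P_x = 0.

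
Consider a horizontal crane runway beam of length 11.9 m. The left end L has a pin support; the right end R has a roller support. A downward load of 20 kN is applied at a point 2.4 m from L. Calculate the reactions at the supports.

Taking moments about L: R_y·11.9 − 20·2.4 = 0 → R_y = 48/11.9 = 4.03361 ≈ 4.034 kN.
ΣF_y = 0: L_y + 4.03361 − 20 = 0 → L_y = 15.97 kN.
ΣF_x = 0: no horizontal applied forces, so L_x = 0.

L_x = 0, L_y = 15.97 kN, R_y = 4.034 kN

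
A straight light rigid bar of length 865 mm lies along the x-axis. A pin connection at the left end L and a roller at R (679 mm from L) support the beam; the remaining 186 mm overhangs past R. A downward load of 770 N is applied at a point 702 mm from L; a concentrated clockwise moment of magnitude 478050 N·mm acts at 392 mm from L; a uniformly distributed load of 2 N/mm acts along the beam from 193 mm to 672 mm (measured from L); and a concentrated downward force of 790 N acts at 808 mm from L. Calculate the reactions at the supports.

L_x = 0, L_y = -532.4 N, R_y = 3050 N

Resultant of the distributed load: 2 × 479 = 958 N at 432.5 mm from L.
Moments about L: R_y·679 − 770·702 − 478050 − (2·479)·432.5 − 790·808 = 0 → R_y = 2071245/679 = 3050.43 ≈ 3050 N.
ΣF_y = 0: L_y + 3050.43 − 770 − 2·479 − 790 = 0 → L_y = -532.4 N.
ΣF_x = 0: no horizontal applied forces, so L_x = 0.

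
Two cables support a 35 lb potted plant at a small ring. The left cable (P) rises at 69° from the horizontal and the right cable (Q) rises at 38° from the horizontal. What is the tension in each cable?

T_P = 28.84 lb, T_Q = 13.12 lb

ΣF_x = 0: −T_P·cos69° + T_Q·cos38° = 0 → T_Q = 0.454775·T_P.
ΣF_y = 0: T_P·sin69° + T_Q·sin38° = 35.
Substitute: T_P·(0.93358 + 0.454775·0.615661) = 35 → T_P = 28.8406 ≈ 28.84 lb.
Then T_Q = 0.454775 × 28.8406 = 13.12 lb.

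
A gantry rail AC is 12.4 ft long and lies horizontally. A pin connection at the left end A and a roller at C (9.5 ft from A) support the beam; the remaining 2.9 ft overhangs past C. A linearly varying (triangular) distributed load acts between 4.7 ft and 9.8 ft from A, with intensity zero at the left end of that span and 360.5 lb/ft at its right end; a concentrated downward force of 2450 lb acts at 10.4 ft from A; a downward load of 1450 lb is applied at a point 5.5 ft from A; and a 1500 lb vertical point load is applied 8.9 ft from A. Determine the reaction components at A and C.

A_x = 0, A_y = 608.6 lb, C_y = 5711 lb

Resultant of the triangular load: ½ × 360.5 × 5.1 = 919.275 lb, acting at 8.1 ft from A (one-third of the span from the peak).
Taking moments about A: C_y·9.5 − (½·360.5·5.1)·8.1 − 2450·10.4 − 1450·5.5 − 1500·8.9 = 0 → C_y = 54251.1275/9.5 = 5710.65 ≈ 5711 lb.
ΣF_y = 0: A_y + 5710.65 − ½·360.5·5.1 − 2450 − 1450 − 1500 = 0 → A_y = 608.6 lb.
ΣF_x = 0: no horizontal applied forces, so A_x = 0.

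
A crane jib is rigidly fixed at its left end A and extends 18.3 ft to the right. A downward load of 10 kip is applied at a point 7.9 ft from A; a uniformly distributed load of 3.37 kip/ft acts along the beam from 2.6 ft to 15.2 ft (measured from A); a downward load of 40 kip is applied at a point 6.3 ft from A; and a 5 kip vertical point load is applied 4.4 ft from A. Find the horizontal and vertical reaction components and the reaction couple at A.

A_x = 0, A_y = 97.46 kip, M_A = 730.9 kip·ft

Resultant of the distributed load: 3.37 × 12.6 = 42.462 kip at 8.9 ft from A.
ΣF_x = 0: A_x = 0.
ΣF_y = 0: A_y − 10 − 3.37·12.6 − 40 − 5 = 0 → A_y = 97.46 kip.
ΣM about A: M_A − 10·7.9 − (3.37·12.6)·8.9 − 40·6.3 − 5·4.4 = 0 → M_A = 730.9 kip·ft.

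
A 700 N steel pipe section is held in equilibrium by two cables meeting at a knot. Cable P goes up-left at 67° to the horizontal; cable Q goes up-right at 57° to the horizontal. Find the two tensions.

ΣF_x = 0: −T_P·cos67° + T_Q·cos57° = 0 → T_Q = 0.717413·T_P.
ΣF_y = 0: T_P·sin67° + T_Q·sin57° = 700.
Substitute: T_P·(0.920505 + 0.717413·0.838671) = 700 → T_P = 459.867 ≈ 459.9 N.
Then T_Q = 0.717413 × 459.867 = 329.9 N.

T_P = 459.9 N, T_Q = 329.9 N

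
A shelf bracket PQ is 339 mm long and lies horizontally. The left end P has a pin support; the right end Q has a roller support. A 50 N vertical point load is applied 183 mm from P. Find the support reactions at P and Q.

P_x = 0, P_y = 23.01 N, Q_y = 26.99 N

Moments about P: Q_y·339 − 50·183 = 0 → Q_y = 9150/339 = 26.9912 ≈ 26.99 N.
ΣF_y = 0: P_y + 26.9912 − 50 = 0 → P_y = 23.01 N.
ΣF_x = 0: no horizontal applied forces, so P_x = 0.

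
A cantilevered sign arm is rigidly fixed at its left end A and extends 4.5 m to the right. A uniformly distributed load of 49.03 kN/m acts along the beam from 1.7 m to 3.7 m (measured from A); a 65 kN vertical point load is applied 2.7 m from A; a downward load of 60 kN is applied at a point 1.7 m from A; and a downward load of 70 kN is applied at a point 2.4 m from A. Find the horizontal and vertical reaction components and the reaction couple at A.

Resultant of the distributed load: 49.03 × 2 = 98.06 kN at 2.7 m from A.
ΣF_x = 0: A_x = 0.
ΣF_y = 0: A_y − 49.03·2 − 65 − 60 − 70 = 0 → A_y = 293.1 kN.
ΣM about A: M_A − (49.03·2)·2.7 − 65·2.7 − 60·1.7 − 70·2.4 = 0 → M_A = 710.3 kN·m.

A_x = 0, A_y = 293.1 kN, M_A = 710.3 kN·m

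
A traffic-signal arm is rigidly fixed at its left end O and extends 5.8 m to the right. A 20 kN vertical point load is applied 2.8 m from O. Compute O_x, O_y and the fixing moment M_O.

ΣF_x = 0: O_x = 0.
ΣF_y = 0: O_y − 20 = 0 → O_y = 20.00 kN.
ΣM about O: M_O − 20·2.8 = 0 → M_O = 56.00 kN·m.

O_x = 0, O_y = 20.00 kN, M_O = 56.00 kN·m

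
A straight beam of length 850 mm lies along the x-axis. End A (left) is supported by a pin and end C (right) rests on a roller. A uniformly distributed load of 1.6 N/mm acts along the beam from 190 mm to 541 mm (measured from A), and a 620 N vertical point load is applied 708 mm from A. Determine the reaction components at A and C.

A_x = 0, A_y = 423.7 N, C_y = 757.9 N

Resultant of the distributed load: 1.6 × 351 = 561.6 N at 365.5 mm from A.
Moments about A: C_y·850 − (1.6·351)·365.5 − 620·708 = 0 → C_y = 644224.8/850 = 757.912 ≈ 757.9 N.
ΣF_y = 0: A_y + 757.912 − 1.6·351 − 620 = 0 → A_y = 423.7 N.
ΣF_x = 0: no horizontal applied forces, so A_x = 0.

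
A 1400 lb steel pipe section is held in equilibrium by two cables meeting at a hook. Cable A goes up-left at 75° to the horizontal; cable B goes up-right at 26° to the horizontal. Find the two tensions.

T_A = 1282 lb, T_B = 369.1 lb

ΣF_x = 0: −T_A·cos75° + T_B·cos26° = 0 → T_B = 0.287963·T_A.
ΣF_y = 0: T_A·sin75° + T_B·sin26° = 1400.
Substitute: T_A·(0.965926 + 0.287963·0.438371) = 1400 → T_A = 1281.86 ≈ 1282 lb.
Then T_B = 0.287963 × 1281.86 = 369.1 lb.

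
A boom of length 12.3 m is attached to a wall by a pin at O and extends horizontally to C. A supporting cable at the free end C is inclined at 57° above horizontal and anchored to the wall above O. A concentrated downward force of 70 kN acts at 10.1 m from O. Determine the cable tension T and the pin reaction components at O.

ΣM about O: T·sin57°·12.3 − 70·10.1 = 0 → T = 707/(12.3·0.838671) = 68.5366 ≈ 68.54 kN.
ΣF_x = 0: O_x − T·cos57° = 0 → O_x = 68.5366 × 0.544639 = 37.33 kN.
ΣF_y = 0: O_y + T·sin57° − 70 = 0 → O_y = 70 − 68.5366 × 0.838671 = 12.52 kN.

T = 68.54 kN, O_x = 37.33 kN, O_y = 12.52 kN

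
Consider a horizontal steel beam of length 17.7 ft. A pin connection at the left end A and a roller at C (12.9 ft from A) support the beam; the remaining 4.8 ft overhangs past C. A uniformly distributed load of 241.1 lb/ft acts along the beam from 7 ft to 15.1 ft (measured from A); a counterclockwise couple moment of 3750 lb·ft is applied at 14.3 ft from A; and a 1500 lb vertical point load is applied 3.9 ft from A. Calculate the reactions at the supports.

Resultant of the distributed load: 241.1 × 8.1 = 1952.91 lb at 11.05 ft from A.
Taking moments about A: C_y·12.9 − (241.1·8.1)·11.05 + 3750 − 1500·3.9 = 0 → C_y = 23679.6555/12.9 = 1835.63 ≈ 1836 lb.
ΣF_y = 0: A_y + 1835.63 − 241.1·8.1 − 1500 = 0 → A_y = 1617 lb.
ΣF_x = 0: no horizontal applied forces, so A_x = 0.

A_x = 0, A_y = 1617 lb, C_y = 1836 lb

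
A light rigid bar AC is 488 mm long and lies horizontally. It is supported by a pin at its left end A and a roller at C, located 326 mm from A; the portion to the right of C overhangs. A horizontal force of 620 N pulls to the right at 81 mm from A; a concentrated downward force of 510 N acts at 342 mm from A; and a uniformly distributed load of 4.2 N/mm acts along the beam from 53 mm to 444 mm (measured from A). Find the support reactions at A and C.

A_x = -620.0 N, A_y = 365.4 N, C_y = 1787 N

Resultant of the distributed load: 4.2 × 391 = 1642.2 N at 248.5 mm from A.
Taking moments about A: C_y·326 − 510·342 − (4.2·391)·248.5 = 0 → C_y = 582506.7/326 = 1786.83 ≈ 1787 N.
ΣF_y = 0: A_y + 1786.83 − 510 − 4.2·391 = 0 → A_y = 365.4 N.
ΣF_x = 0: A_x + 620 = 0 → A_x = -620.0 N.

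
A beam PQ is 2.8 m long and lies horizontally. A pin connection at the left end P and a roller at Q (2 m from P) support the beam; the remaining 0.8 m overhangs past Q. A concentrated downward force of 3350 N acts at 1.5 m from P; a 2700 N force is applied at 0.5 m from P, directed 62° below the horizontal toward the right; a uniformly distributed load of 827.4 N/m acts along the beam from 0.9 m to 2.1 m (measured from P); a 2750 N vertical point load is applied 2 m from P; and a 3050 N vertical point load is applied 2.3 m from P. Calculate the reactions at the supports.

Resultant of the distributed load: 827.4 × 1.2 = 992.88 N at 1.5 m from P.
Taking moments about P: Q_y·2 − 3350·1.5 − 2700·sin62°·0.5 − (827.4·1.2)·1.5 − 2750·2 − 3050·2.3 = 0 → Q_y = 20221.3/2 = 10110.6 ≈ 10110 N.
ΣF_y = 0: P_y + 10110.6 − 3350 − 2700·sin62° − 827.4·1.2 − 2750 − 3050 = 0 → P_y = 2416 N.
ΣF_x = 0: P_x + 2700·cos62° = 0 → P_x = -1268 N.

P_x = -1268 N, P_y = 2416 N, Q_y = 10110 N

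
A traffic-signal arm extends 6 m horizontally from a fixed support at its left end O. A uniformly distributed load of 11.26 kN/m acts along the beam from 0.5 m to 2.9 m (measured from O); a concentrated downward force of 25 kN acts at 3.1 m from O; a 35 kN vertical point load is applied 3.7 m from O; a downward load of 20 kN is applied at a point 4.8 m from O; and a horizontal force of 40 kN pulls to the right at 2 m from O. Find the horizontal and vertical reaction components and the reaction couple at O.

O_x = -40.00 kN, O_y = 107.0 kN, M_O = 348.9 kN·m

Resultant of the distributed load: 11.26 × 2.4 = 27.024 kN at 1.7 m from O.
ΣF_x = 0: O_x + 40 = 0 → O_x = -40.00 kN.
ΣF_y = 0: O_y − 11.26·2.4 − 25 − 35 − 20 = 0 → O_y = 107.0 kN.
ΣM about O: M_O − (11.26·2.4)·1.7 − 25·3.1 − 35·3.7 − 20·4.8 = 0 → M_O = 348.9 kN·m.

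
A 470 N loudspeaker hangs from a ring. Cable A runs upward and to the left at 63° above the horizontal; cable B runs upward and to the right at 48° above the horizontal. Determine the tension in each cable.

ΣF_x = 0: −T_A·cos63° + T_B·cos48° = 0 → T_B = 0.678478·T_A.
ΣF_y = 0: T_A·sin63° + T_B·sin48° = 470.
Substitute: T_A·(0.891007 + 0.678478·0.743145) = 470 → T_A = 336.866 ≈ 336.9 N.
Then T_B = 0.678478 × 336.866 = 228.6 N.

T_A = 336.9 N, T_B = 228.6 N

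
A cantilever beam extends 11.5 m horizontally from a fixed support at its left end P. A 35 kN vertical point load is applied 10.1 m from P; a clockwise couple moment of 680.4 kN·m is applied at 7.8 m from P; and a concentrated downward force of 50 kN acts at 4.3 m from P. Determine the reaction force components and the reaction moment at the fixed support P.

ΣF_x = 0: P_x = 0.
ΣF_y = 0: P_y − 35 − 50 = 0 → P_y = 85.00 kN.
ΣM about P: M_P − 35·10.1 − 680.4 − 50·4.3 = 0 → M_P = 1249 kN·m.

P_x = 0, P_y = 85.00 kN, M_P = 1249 kN·m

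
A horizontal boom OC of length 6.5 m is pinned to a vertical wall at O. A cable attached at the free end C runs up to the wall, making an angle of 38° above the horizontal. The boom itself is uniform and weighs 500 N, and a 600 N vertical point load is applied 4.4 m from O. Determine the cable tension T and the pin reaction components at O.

ΣM about O: T·sin38°·6.5 − 500·3.25 − 600·4.4 = 0 → T = 4265/(6.5·0.615661) = 1065.77 ≈ 1066 N.
ΣF_x = 0: O_x − T·cos38° = 0 → O_x = 1065.77 × 0.788011 = 839.8 N.
ΣF_y = 0: O_y + T·sin38° − 500 − 600 = 0 → O_y = 1100 − 1065.77 × 0.615661 = 443.8 N.

T = 1066 N, O_x = 839.8 N, O_y = 443.8 N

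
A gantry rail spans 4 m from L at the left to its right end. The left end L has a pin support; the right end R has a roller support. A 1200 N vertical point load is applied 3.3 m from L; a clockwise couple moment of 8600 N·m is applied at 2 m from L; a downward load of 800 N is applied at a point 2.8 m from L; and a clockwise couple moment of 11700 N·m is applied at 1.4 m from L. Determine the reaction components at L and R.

L_x = 0, L_y = -4625 N, R_y = 6625 N

Taking moments about L: R_y·4 − 1200·3.3 − 8600 − 800·2.8 − 11700 = 0 → R_y = 26500/4 = 6625 N.
ΣF_y = 0: L_y + 6625 − 1200 − 800 = 0 → L_y = -4625 N.
ΣF_x = 0: no horizontal applied forces, so L_x = 0.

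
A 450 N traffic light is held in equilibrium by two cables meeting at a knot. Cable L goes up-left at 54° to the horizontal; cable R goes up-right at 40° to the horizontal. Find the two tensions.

ΣF_x = 0: −T_L·cos54° + T_R·cos40° = 0 → T_R = 0.767299·T_L.
ΣF_y = 0: T_L·sin54° + T_R·sin40° = 450.
Substitute: T_L·(0.809017 + 0.767299·0.642788) = 450 → T_L = 345.562 ≈ 345.6 N.
Then T_R = 0.767299 × 345.562 = 265.1 N.

T_L = 345.6 N, T_R = 265.1 N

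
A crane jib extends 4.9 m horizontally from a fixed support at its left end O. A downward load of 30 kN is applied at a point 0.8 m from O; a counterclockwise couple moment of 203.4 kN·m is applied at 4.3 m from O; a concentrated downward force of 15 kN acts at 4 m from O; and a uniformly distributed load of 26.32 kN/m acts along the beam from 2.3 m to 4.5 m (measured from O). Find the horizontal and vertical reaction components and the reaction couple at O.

Resultant of the distributed load: 26.32 × 2.2 = 57.904 kN at 3.4 m from O.
ΣF_x = 0: O_x = 0.
ΣF_y = 0: O_y − 30 − 15 − 26.32·2.2 = 0 → O_y = 102.9 kN.
ΣM about O: M_O − 30·0.8 + 203.4 − 15·4 − (26.32·2.2)·3.4 = 0 → M_O = 77.47 kN·m.

O_x = 0, O_y = 102.9 kN, M_O = 77.47 kN·m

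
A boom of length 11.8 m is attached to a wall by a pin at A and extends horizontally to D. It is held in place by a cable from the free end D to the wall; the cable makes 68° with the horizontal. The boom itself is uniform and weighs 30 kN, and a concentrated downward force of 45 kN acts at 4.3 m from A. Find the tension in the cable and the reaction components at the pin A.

T = 33.86 kN, A_x = 12.69 kN, A_y = 43.60 kN

ΣM about A: T·sin68°·11.8 − 30·5.9 − 45·4.3 = 0 → T = 370.5/(11.8·0.927184) = 33.8642 ≈ 33.86 kN.
ΣF_x = 0: A_x − T·cos68° = 0 → A_x = 33.8642 × 0.374607 = 12.69 kN.
ΣF_y = 0: A_y + T·sin68° − 30 − 45 = 0 → A_y = 75 − 33.8642 × 0.927184 = 43.60 kN.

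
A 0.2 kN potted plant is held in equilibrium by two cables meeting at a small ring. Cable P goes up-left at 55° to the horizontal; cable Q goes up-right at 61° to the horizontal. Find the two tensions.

T_P = 0.1079 kN, T_Q = 0.1276 kN

ΣF_x = 0: −T_P·cos55° + T_Q·cos61° = 0 → T_Q = 1.1831·T_P.
ΣF_y = 0: T_P·sin55° + T_Q·sin61° = 0.2.
Substitute: T_P·(0.819152 + 1.1831·0.87462) = 0.2 → T_P = 0.10788 ≈ 0.1079 kN.
Then T_Q = 1.1831 × 0.10788 = 0.1276 kN.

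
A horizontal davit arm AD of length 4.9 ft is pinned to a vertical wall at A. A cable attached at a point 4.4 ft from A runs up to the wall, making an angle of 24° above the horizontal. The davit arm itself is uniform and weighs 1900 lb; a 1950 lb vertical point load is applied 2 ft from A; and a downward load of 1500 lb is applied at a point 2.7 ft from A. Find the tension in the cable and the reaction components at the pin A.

T = 7043 lb, A_x = 6434 lb, A_y = 2485 lb

ΣM about A: T·sin24°·4.4 − 1900·2.45 − 1950·2 − 1500·2.7 = 0 → T = 12605/(4.4·0.406737) = 7043.3 ≈ 7043 lb.
ΣF_x = 0: A_x − T·cos24° = 0 → A_x = 7043.3 × 0.913545 = 6434 lb.
ΣF_y = 0: A_y + T·sin24° − 1900 − 1950 − 1500 = 0 → A_y = 5350 − 7043.3 × 0.406737 = 2485 lb.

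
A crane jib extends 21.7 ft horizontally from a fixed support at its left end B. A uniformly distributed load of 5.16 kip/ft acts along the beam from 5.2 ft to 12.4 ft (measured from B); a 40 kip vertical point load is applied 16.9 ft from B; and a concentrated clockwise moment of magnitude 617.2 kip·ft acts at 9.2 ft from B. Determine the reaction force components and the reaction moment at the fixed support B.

B_x = 0, B_y = 77.15 kip, M_B = 1620 kip·ft

Resultant of the distributed load: 5.16 × 7.2 = 37.152 kip at 8.8 ft from B.
ΣF_x = 0: B_x = 0.
ΣF_y = 0: B_y − 5.16·7.2 − 40 = 0 → B_y = 77.15 kip.
ΣM about B: M_B − (5.16·7.2)·8.8 − 40·16.9 − 617.2 = 0 → M_B = 1620 kip·ft.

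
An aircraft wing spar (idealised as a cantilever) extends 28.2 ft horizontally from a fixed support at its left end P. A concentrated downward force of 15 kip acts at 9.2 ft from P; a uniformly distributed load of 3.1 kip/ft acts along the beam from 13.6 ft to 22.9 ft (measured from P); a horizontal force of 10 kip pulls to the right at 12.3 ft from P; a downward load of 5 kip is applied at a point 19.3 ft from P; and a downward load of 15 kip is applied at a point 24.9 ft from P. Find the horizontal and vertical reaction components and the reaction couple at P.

Resultant of the distributed load: 3.1 × 9.3 = 28.83 kip at 18.25 ft from P.
ΣF_x = 0: P_x + 10 = 0 → P_x = -10.00 kip.
ΣF_y = 0: P_y − 15 − 3.1·9.3 − 5 − 15 = 0 → P_y = 63.83 kip.
ΣM about P: M_P − 15·9.2 − (3.1·9.3)·18.25 − 5·19.3 − 15·24.9 = 0 → M_P = 1134 kip·ft.

P_x = -10.00 kip, P_y = 63.83 kip, M_P = 1134 kip·ft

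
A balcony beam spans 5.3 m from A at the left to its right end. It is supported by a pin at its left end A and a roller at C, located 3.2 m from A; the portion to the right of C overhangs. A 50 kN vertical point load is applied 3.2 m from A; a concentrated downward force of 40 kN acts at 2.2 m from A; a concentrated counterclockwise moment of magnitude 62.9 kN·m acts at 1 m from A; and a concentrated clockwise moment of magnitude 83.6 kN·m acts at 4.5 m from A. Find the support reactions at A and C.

Taking moments about A: C_y·3.2 − 50·3.2 − 40·2.2 + 62.9 − 83.6 = 0 → C_y = 268.7/3.2 = 83.9687 ≈ 83.97 kN.
ΣF_y = 0: A_y + 83.9687 − 50 − 40 = 0 → A_y = 6.031 kN.
ΣF_x = 0: no horizontal applied forces, so A_x = 0.

A_x = 0, A_y = 6.031 kN, C_y = 83.97 kN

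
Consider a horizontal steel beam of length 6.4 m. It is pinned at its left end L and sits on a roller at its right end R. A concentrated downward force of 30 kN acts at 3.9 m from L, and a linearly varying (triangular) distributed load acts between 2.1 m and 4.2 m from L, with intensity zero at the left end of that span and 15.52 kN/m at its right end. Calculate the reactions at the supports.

Resultant of the triangular load: ½ × 15.52 × 2.1 = 16.296 kN, acting at 3.5 m from L (one-third of the span from the peak).
Moments about L: R_y·6.4 − 30·3.9 − (½·15.52·2.1)·3.5 = 0 → R_y = 174.036/6.4 = 27.1931 ≈ 27.19 kN.
ΣF_y = 0: L_y + 27.1931 − 30 − ½·15.52·2.1 = 0 → L_y = 19.10 kN.
ΣF_x = 0: no horizontal applied forces, so L_x = 0.

L_x = 0, L_y = 19.10 kN, R_y = 27.19 kN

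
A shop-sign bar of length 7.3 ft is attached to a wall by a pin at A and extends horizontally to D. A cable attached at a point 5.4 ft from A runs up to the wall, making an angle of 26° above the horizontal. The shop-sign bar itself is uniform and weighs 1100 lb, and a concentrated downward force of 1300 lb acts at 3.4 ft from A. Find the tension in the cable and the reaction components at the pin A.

T = 3563 lb, A_x = 3203 lb, A_y = 838.0 lb

ΣM about A: T·sin26°·5.4 − 1100·3.65 − 1300·3.4 = 0 → T = 8435/(5.4·0.438371) = 3563.28 ≈ 3563 lb.
ΣF_x = 0: A_x − T·cos26° = 0 → A_x = 3563.28 × 0.898794 = 3203 lb.
ΣF_y = 0: A_y + T·sin26° − 1100 − 1300 = 0 → A_y = 2400 − 3563.28 × 0.438371 = 838.0 lb.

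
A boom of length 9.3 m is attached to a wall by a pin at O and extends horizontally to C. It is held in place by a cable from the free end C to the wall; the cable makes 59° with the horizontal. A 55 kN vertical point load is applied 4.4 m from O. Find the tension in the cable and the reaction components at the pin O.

T = 30.36 kN, O_x = 15.64 kN, O_y = 28.98 kN

ΣM about O: T·sin59°·9.3 − 55·4.4 = 0 → T = 242/(9.3·0.857167) = 30.3576 ≈ 30.36 kN.
ΣF_x = 0: O_x − T·cos59° = 0 → O_x = 30.3576 × 0.515038 = 15.64 kN.
ΣF_y = 0: O_y + T·sin59° − 55 = 0 → O_y = 55 − 30.3576 × 0.857167 = 28.98 kN.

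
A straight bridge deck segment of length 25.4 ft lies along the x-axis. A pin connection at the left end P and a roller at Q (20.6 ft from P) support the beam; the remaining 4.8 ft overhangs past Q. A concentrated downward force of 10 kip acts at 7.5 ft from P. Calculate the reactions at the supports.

P_x = 0, P_y = 6.359 kip, Q_y = 3.641 kip

ΣM about P: Q_y·20.6 − 10·7.5 = 0 → Q_y = 75/20.6 = 3.64078 ≈ 3.641 kip.
ΣF_y = 0: P_y + 3.64078 − 10 = 0 → P_y = 6.359 kip.
ΣF_x = 0: no horizontal applied forces, so P_x = 0.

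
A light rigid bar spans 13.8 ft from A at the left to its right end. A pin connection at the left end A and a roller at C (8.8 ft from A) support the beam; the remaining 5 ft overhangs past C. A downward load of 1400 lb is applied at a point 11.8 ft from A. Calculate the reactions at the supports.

Moments about A: C_y·8.8 − 1400·11.8 = 0 → C_y = 16520/8.8 = 1877.27 ≈ 1877 lb.
ΣF_y = 0: A_y + 1877.27 − 1400 = 0 → A_y = -477.3 lb.
ΣF_x = 0: no horizontal applied forces, so A_x = 0.

A_x = 0, A_y = -477.3 lb, C_y = 1877 lb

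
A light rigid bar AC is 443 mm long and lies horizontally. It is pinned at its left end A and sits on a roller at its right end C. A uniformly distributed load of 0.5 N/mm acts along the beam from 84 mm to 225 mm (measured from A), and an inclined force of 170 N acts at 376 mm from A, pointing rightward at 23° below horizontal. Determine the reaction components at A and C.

A_x = -156.5 N, A_y = 55.96 N, C_y = 80.97 N

Resultant of the distributed load: 0.5 × 141 = 70.5 N at 154.5 mm from A.
ΣM about A: C_y·443 − (0.5·141)·154.5 − 170·sin23°·376 = 0 → C_y = 35867.8/443 = 80.9657 ≈ 80.97 N.
ΣF_y = 0: A_y + 80.9657 − 0.5·141 − 170·sin23° = 0 → A_y = 55.96 N.
ΣF_x = 0: A_x + 170·cos23° = 0 → A_x = -156.5 N.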